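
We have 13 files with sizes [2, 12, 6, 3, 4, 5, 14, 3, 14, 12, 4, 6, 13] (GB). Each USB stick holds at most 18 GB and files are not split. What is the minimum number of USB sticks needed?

6

Total = 14 + 14 + 13 + 12 + 12 + 6 + 6 + 5 + 4 + 4 + 3 + 3 + 2 = 98 GB.
Lower bound: ⌈98/18⌉ = 6 USB sticks.
A packing using 6 USB sticks:
  USB stick 1: 14 + 4 = 18
  USB stick 2: 14 + 4 = 18
  USB stick 3: 13 + 5 = 18
  USB stick 4: 12 + 6 = 18
  USB stick 5: 12 + 6 = 18
  USB stick 6: 3 + 3 + 2 = 8
This matches the lower bound, so 6 is optimal.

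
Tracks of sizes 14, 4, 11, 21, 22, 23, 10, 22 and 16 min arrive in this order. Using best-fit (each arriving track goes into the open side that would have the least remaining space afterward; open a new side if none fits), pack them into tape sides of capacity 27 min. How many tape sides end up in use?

7

  14 → side 1 (new)  [load 14/27]
  4 → side 1  [load 18/27]
  11 → side 2 (new)  [load 11/27]
  21 → side 3 (new)  [load 21/27]
  22 → side 4 (new)  [load 22/27]
  23 → side 5 (new)  [load 23/27]
  10 → side 2  [load 21/27]
  22 → side 6 (new)  [load 22/27]
  16 → side 7 (new)  [load 16/27]
7 tape sides opened.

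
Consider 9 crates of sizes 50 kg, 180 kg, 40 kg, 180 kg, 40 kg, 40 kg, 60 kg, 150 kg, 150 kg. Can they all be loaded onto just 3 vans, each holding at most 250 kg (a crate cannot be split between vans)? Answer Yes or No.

Total = 890 kg; ⌈890/250⌉ = 4.
At least 4 vans are required, but only 3 are allowed.

No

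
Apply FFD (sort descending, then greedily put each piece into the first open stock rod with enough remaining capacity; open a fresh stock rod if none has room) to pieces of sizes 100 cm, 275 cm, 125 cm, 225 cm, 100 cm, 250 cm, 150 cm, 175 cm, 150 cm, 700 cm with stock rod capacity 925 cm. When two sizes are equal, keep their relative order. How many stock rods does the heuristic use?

Sorted descending: 700, 275, 250, 225, 175, 150, 150, 125, 100, 100.
  700 → stock rod 1 (new)  [load 700/925]
  275 → stock rod 2 (new)  [load 275/925]
  250 → stock rod 2  [load 525/925]
  225 → stock rod 1  [load 925/925]
  175 → stock rod 2  [load 700/925]
  150 → stock rod 2  [load 850/925]
  150 → stock rod 3 (new)  [load 150/925]
  125 → stock rod 3  [load 275/925]
  100 → stock rod 3  [load 375/925]
  100 → stock rod 3  [load 475/925]
3 stock rods opened.

3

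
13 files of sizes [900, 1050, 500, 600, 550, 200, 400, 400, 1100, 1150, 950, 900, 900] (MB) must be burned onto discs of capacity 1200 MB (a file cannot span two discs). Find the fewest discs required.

Total = 1150 + 1100 + 1050 + 950 + 900 + 900 + 900 + 600 + 550 + 500 + 400 + 400 + 200 = 9600 MB.
Lower bound: ⌈9600/1200⌉ = 8 discs.
A packing using 10 discs:
  disc 1: 1150 = 1150
  disc 2: 1100 = 1100
  disc 3: 1050 = 1050
  disc 4: 950 + 200 = 1150
  disc 5: 900 = 900
  disc 6: 900 = 900
  disc 7: 900 = 900
  disc 8: 600 + 550 = 1150
  disc 9: 500 + 400 = 900
  disc 10: 400 = 400
No arrangement into 9 discs stays within capacity, so 10 is optimal.

10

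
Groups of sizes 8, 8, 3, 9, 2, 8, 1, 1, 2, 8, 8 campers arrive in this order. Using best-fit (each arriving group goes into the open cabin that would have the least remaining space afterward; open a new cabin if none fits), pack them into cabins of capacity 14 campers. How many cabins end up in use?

6

  8 → cabin 1 (new)  [load 8/14]
  8 → cabin 2 (new)  [load 8/14]
  3 → cabin 1  [load 11/14]
  9 → cabin 3 (new)  [load 9/14]
  2 → cabin 1  [load 13/14]
  8 → cabin 4 (new)  [load 8/14]
  1 → cabin 1  [load 14/14]
  1 → cabin 3  [load 10/14]
  2 → cabin 3  [load 12/14]
  8 → cabin 5 (new)  [load 8/14]
  8 → cabin 6 (new)  [load 8/14]
6 cabins opened.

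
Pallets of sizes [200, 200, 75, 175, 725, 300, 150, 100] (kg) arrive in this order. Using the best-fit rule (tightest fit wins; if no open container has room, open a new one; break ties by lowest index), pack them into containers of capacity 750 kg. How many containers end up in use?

  200 → container 1 (new)  [load 200/750]
  200 → container 1  [load 400/750]
  75 → container 1  [load 475/750]
  175 → container 1  [load 650/750]
  725 → container 2 (new)  [load 725/750]
  300 → container 3 (new)  [load 300/750]
  150 → container 3  [load 450/750]
  100 → container 1  [load 750/750]
3 containers opened.

3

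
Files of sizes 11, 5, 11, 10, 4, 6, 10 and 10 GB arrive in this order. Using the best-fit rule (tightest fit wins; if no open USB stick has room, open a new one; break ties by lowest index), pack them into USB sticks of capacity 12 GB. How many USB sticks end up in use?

7

  11 → USB stick 1 (new)  [load 11/12]
  5 → USB stick 2 (new)  [load 5/12]
  11 → USB stick 3 (new)  [load 11/12]
  10 → USB stick 4 (new)  [load 10/12]
  4 → USB stick 2  [load 9/12]
  6 → USB stick 5 (new)  [load 6/12]
  10 → USB stick 6 (new)  [load 10/12]
  10 → USB stick 7 (new)  [load 10/12]
7 USB sticks opened.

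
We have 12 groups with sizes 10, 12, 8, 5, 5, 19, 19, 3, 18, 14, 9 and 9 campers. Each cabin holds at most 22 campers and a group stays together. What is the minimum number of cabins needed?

Total = 19 + 19 + 18 + 14 + 12 + 10 + 9 + 9 + 8 + 5 + 5 + 3 = 131 campers.
Lower bound: ⌈131/22⌉ = 6 cabins.
A packing using 7 cabins:
  cabin 1: 19 + 3 = 22
  cabin 2: 19 = 19
  cabin 3: 18 = 18
  cabin 4: 14 + 8 = 22
  cabin 5: 12 + 10 = 22
  cabin 6: 9 + 9 = 18
  cabin 7: 5 + 5 = 10
No arrangement into 6 cabins stays within capacity, so 7 is optimal.

7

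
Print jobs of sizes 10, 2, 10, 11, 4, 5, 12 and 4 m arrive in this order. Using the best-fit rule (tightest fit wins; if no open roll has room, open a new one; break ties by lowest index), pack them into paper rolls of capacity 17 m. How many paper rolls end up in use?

4

  10 → roll 1 (new)  [load 10/17]
  2 → roll 1  [load 12/17]
  10 → roll 2 (new)  [load 10/17]
  11 → roll 3 (new)  [load 11/17]
  4 → roll 1  [load 16/17]
  5 → roll 3  [load 16/17]
  12 → roll 4 (new)  [load 12/17]
  4 → roll 4  [load 16/17]
4 paper rolls opened.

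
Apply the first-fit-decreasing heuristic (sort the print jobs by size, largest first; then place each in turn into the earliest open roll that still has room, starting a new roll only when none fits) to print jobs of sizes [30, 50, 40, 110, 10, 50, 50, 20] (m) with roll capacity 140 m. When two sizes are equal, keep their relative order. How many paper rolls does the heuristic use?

Sorted descending: 110, 50, 50, 50, 40, 30, 20, 10.
  110 → roll 1 (new)  [load 110/140]
  50 → roll 2 (new)  [load 50/140]
  50 → roll 2  [load 100/140]
  50 → roll 3 (new)  [load 50/140]
  40 → roll 2  [load 140/140]
  30 → roll 1  [load 140/140]
  20 → roll 3  [load 70/140]
  10 → roll 3  [load 80/140]
3 paper rolls opened.

3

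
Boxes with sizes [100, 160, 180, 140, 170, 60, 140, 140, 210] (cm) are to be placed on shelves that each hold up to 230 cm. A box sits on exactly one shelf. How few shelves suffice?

Total = 210 + 180 + 170 + 160 + 140 + 140 + 140 + 100 + 60 = 1300 cm.
Lower bound: ⌈1300/230⌉ = 6 shelves.
Also, 7 boxes each exceed 115 cm, and no two of those can share a shelf, so at least 7 shelves are needed.
A packing using 8 shelves:
  shelf 1: 210 = 210
  shelf 2: 180 = 180
  shelf 3: 170 + 60 = 230
  shelf 4: 160 = 160
  shelf 5: 140 = 140
  shelf 6: 140 = 140
  shelf 7: 140 = 140
  shelf 8: 100 = 100
No arrangement into 7 shelves stays within capacity, so 8 is optimal.

8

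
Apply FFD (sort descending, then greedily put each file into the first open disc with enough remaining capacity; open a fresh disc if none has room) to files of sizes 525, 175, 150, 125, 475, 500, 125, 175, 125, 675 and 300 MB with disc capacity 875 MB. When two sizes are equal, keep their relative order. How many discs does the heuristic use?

4

Sorted descending: 675, 525, 500, 475, 300, 175, 175, 150, 125, 125, 125.
  675 → disc 1 (new)  [load 675/875]
  525 → disc 2 (new)  [load 525/875]
  500 → disc 3 (new)  [load 500/875]
  475 → disc 4 (new)  [load 475/875]
  300 → disc 2  [load 825/875]
  175 → disc 1  [load 850/875]
  175 → disc 3  [load 675/875]
  150 → disc 3  [load 825/875]
  125 → disc 4  [load 600/875]
  125 → disc 4  [load 725/875]
  125 → disc 4  [load 850/875]
4 discs opened.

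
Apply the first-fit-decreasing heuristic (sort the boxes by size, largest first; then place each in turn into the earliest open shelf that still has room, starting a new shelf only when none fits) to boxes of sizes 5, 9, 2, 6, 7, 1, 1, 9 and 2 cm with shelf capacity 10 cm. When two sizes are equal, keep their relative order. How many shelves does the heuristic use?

Sorted descending: 9, 9, 7, 6, 5, 2, 2, 1, 1.
  9 → shelf 1 (new)  [load 9/10]
  9 → shelf 2 (new)  [load 9/10]
  7 → shelf 3 (new)  [load 7/10]
  6 → shelf 4 (new)  [load 6/10]
  5 → shelf 5 (new)  [load 5/10]
  2 → shelf 3  [load 9/10]
  2 → shelf 4  [load 8/10]
  1 → shelf 1  [load 10/10]
  1 → shelf 2  [load 10/10]
5 shelves opened.

5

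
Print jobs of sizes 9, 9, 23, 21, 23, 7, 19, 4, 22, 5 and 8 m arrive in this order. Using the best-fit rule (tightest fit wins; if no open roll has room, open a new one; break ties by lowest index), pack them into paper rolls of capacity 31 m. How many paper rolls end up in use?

  9 → roll 1 (new)  [load 9/31]
  9 → roll 1  [load 18/31]
  23 → roll 2 (new)  [load 23/31]
  21 → roll 3 (new)  [load 21/31]
  23 → roll 4 (new)  [load 23/31]
  7 → roll 2  [load 30/31]
  19 → roll 5 (new)  [load 19/31]
  4 → roll 4  [load 27/31]
  22 → roll 6 (new)  [load 22/31]
  5 → roll 6  [load 27/31]
  8 → roll 3  [load 29/31]
6 paper rolls opened.

6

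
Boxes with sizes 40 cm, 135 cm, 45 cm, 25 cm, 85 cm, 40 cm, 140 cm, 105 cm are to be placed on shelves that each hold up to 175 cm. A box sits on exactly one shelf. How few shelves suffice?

4

Total = 140 + 135 + 105 + 85 + 45 + 40 + 40 + 25 = 615 cm.
Lower bound: ⌈615/175⌉ = 4 shelves.
A packing using 4 shelves:
  shelf 1: 140 + 25 = 165
  shelf 2: 135 + 40 = 175
  shelf 3: 105 + 45 = 150
  shelf 4: 85 + 40 = 125
This matches the lower bound, so 4 is optimal.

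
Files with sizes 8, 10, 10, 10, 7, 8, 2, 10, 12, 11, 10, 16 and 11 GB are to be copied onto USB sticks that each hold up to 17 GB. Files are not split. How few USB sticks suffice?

10

Total = 16 + 12 + 11 + 11 + 10 + 10 + 10 + 10 + 10 + 8 + 8 + 7 + 2 = 125 GB.
Lower bound: ⌈125/17⌉ = 8 USB sticks.
Also, 9 files each exceed 17/2 GB, and no two of those can share a USB stick, so at least 9 USB sticks are needed.
A packing using 10 USB sticks:
  USB stick 1: 16 = 16
  USB stick 2: 12 + 2 = 14
  USB stick 3: 11 = 11
  USB stick 4: 11 = 11
  USB stick 5: 10 + 7 = 17
  USB stick 6: 10 = 10
  USB stick 7: 10 = 10
  USB stick 8: 10 = 10
  USB stick 9: 10 = 10
  USB stick 10: 8 + 8 = 16
No arrangement into 9 USB sticks stays within capacity, so 10 is optimal.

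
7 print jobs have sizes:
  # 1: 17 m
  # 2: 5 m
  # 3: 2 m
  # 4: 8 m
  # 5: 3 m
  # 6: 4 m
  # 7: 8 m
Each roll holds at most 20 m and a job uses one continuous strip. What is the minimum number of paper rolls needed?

Total = 17 + 8 + 8 + 5 + 4 + 3 + 2 = 47 m.
Lower bound: ⌈47/20⌉ = 3 paper rolls.
A packing using 3 paper rolls:
  roll 1: 17 + 3 = 20
  roll 2: 8 + 8 + 4 = 20
  roll 3: 5 + 2 = 7
This matches the lower bound, so 3 is optimal.

3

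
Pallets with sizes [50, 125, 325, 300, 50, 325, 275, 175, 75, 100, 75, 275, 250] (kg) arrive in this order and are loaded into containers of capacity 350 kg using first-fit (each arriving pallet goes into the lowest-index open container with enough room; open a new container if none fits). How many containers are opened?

8

  50 → container 1 (new)  [load 50/350]
  125 → container 1  [load 175/350]
  325 → container 2 (new)  [load 325/350]
  300 → container 3 (new)  [load 300/350]
  50 → container 1  [load 225/350]
  325 → container 4 (new)  [load 325/350]
  275 → container 5 (new)  [load 275/350]
  175 → container 6 (new)  [load 175/350]
  75 → container 1  [load 300/350]
  100 → container 6  [load 275/350]
  75 → container 5  [load 350/350]
  275 → container 7 (new)  [load 275/350]
  250 → container 8 (new)  [load 250/350]
8 containers opened.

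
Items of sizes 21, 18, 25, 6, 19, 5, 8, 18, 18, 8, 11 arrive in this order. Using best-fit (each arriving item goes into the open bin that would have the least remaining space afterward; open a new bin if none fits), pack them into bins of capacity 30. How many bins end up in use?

  21 → bin 1 (new)  [load 21/30]
  18 → bin 2 (new)  [load 18/30]
  25 → bin 3 (new)  [load 25/30]
  6 → bin 1  [load 27/30]
  19 → bin 4 (new)  [load 19/30]
  5 → bin 3  [load 30/30]
  8 → bin 4  [load 27/30]
  18 → bin 5 (new)  [load 18/30]
  18 → bin 6 (new)  [load 18/30]
  8 → bin 2  [load 26/30]
  11 → bin 5  [load 29/30]
6 bins opened.

6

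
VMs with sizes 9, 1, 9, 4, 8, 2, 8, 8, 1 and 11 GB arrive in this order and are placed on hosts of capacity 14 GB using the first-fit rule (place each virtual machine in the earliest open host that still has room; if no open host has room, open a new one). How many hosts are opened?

  9 → host 1 (new)  [load 9/14]
  1 → host 1  [load 10/14]
  9 → host 2 (new)  [load 9/14]
  4 → host 1  [load 14/14]
  8 → host 3 (new)  [load 8/14]
  2 → host 2  [load 11/14]
  8 → host 4 (new)  [load 8/14]
  8 → host 5 (new)  [load 8/14]
  1 → host 2  [load 12/14]
  11 → host 6 (new)  [load 11/14]
6 hosts opened.

6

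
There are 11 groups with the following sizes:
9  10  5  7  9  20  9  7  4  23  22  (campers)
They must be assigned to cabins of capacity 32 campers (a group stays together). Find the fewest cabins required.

Total = 23 + 22 + 20 + 10 + 9 + 9 + 9 + 7 + 7 + 5 + 4 = 125 campers.
Lower bound: ⌈125/32⌉ = 4 cabins.
A packing using 4 cabins:
  cabin 1: 23 + 9 = 32
  cabin 2: 22 + 10 = 32
  cabin 3: 20 + 9 = 29
  cabin 4: 9 + 7 + 7 + 5 + 4 = 32
This matches the lower bound, so 4 is optimal.

4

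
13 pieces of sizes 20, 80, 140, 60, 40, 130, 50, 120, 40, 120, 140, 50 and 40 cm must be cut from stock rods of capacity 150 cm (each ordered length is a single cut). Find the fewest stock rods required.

Total = 140 + 140 + 130 + 120 + 120 + 80 + 60 + 50 + 50 + 40 + 40 + 40 + 20 = 1030 cm.
Lower bound: ⌈1030/150⌉ = 7 stock rods.
A packing using 8 stock rods:
  stock rod 1: 140 = 140
  stock rod 2: 140 = 140
  stock rod 3: 130 + 20 = 150
  stock rod 4: 120 = 120
  stock rod 5: 120 = 120
  stock rod 6: 80 + 60 = 140
  stock rod 7: 50 + 50 + 40 = 140
  stock rod 8: 40 + 40 = 80
No arrangement into 7 stock rods stays within capacity, so 8 is optimal.

8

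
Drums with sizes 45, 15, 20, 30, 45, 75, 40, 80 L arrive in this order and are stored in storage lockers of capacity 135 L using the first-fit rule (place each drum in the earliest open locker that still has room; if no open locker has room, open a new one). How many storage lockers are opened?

  45 → locker 1 (new)  [load 45/135]
  15 → locker 1  [load 60/135]
  20 → locker 1  [load 80/135]
  30 → locker 1  [load 110/135]
  45 → locker 2 (new)  [load 45/135]
  75 → locker 2  [load 120/135]
  40 → locker 3 (new)  [load 40/135]
  80 → locker 3  [load 120/135]
3 storage lockers opened.

3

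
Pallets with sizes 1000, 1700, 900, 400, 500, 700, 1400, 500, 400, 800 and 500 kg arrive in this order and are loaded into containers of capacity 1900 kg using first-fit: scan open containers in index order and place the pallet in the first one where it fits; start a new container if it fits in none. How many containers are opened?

  1000 → container 1 (new)  [load 1000/1900]
  1700 → container 2 (new)  [load 1700/1900]
  900 → container 1  [load 1900/1900]
  400 → container 3 (new)  [load 400/1900]
  500 → container 3  [load 900/1900]
  700 → container 3  [load 1600/1900]
  1400 → container 4 (new)  [load 1400/1900]
  500 → container 4  [load 1900/1900]
  400 → container 5 (new)  [load 400/1900]
  800 → container 5  [load 1200/1900]
  500 → container 5  [load 1700/1900]
5 containers opened.

5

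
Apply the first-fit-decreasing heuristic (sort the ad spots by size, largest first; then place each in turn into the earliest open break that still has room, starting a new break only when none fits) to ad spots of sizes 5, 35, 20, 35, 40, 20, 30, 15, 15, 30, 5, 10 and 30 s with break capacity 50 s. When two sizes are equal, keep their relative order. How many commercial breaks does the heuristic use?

Sorted descending: 40, 35, 35, 30, 30, 30, 20, 20, 15, 15, 10, 5, 5.
  40 → break 1 (new)  [load 40/50]
  35 → break 2 (new)  [load 35/50]
  35 → break 3 (new)  [load 35/50]
  30 → break 4 (new)  [load 30/50]
  30 → break 5 (new)  [load 30/50]
  30 → break 6 (new)  [load 30/50]
  20 → break 4  [load 50/50]
  20 → break 5  [load 50/50]
  15 → break 2  [load 50/50]
  15 → break 3  [load 50/50]
  10 → break 1  [load 50/50]
  5 → break 6  [load 35/50]
  5 → break 6  [load 40/50]
6 commercial breaks opened.

6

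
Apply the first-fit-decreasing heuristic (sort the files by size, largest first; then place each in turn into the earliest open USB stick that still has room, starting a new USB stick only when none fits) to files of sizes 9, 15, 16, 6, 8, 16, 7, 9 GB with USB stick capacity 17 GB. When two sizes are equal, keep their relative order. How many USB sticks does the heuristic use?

Sorted descending: 16, 16, 15, 9, 9, 8, 7, 6.
  16 → USB stick 1 (new)  [load 16/17]
  16 → USB stick 2 (new)  [load 16/17]
  15 → USB stick 3 (new)  [load 15/17]
  9 → USB stick 4 (new)  [load 9/17]
  9 → USB stick 5 (new)  [load 9/17]
  8 → USB stick 4  [load 17/17]
  7 → USB stick 5  [load 16/17]
  6 → USB stick 6 (new)  [load 6/17]
6 USB sticks opened.

6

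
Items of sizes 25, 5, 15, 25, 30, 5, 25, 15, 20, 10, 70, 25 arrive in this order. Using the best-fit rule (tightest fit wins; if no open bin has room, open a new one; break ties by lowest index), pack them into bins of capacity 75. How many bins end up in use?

  25 → bin 1 (new)  [load 25/75]
  5 → bin 1  [load 30/75]
  15 → bin 1  [load 45/75]
  25 → bin 1  [load 70/75]
  30 → bin 2 (new)  [load 30/75]
  5 → bin 1  [load 75/75]
  25 → bin 2  [load 55/75]
  15 → bin 2  [load 70/75]
  20 → bin 3 (new)  [load 20/75]
  10 → bin 3  [load 30/75]
  70 → bin 4 (new)  [load 70/75]
  25 → bin 3  [load 55/75]
4 bins opened.

4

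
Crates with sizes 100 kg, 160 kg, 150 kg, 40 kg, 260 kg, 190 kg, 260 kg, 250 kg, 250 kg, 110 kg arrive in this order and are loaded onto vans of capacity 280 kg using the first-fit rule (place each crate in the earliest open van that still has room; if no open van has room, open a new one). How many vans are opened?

  100 → van 1 (new)  [load 100/280]
  160 → van 1  [load 260/280]
  150 → van 2 (new)  [load 150/280]
  40 → van 2  [load 190/280]
  260 → van 3 (new)  [load 260/280]
  190 → van 4 (new)  [load 190/280]
  260 → van 5 (new)  [load 260/280]
  250 → van 6 (new)  [load 250/280]
  250 → van 7 (new)  [load 250/280]
  110 → van 8 (new)  [load 110/280]
8 vans opened.

8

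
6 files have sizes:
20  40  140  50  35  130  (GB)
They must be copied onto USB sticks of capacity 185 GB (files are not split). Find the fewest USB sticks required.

3

Total = 140 + 130 + 50 + 40 + 35 + 20 = 415 GB.
Lower bound: ⌈415/185⌉ = 3 USB sticks.
A packing using 3 USB sticks:
  USB stick 1: 140 + 40 = 180
  USB stick 2: 130 + 50 = 180
  USB stick 3: 35 + 20 = 55
This matches the lower bound, so 3 is optimal.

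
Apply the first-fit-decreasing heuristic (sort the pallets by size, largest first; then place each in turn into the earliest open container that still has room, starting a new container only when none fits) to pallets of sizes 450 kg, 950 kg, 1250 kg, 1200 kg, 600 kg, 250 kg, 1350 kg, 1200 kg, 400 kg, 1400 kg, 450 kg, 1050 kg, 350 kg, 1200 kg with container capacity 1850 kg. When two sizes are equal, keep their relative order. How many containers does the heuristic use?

Sorted descending: 1400, 1350, 1250, 1200, 1200, 1200, 1050, 950, 600, 450, 450, 400, 350, 250.
  1400 → container 1 (new)  [load 1400/1850]
  1350 → container 2 (new)  [load 1350/1850]
  1250 → container 3 (new)  [load 1250/1850]
  1200 → container 4 (new)  [load 1200/1850]
  1200 → container 5 (new)  [load 1200/1850]
  1200 → container 6 (new)  [load 1200/1850]
  1050 → container 7 (new)  [load 1050/1850]
  950 → container 8 (new)  [load 950/1850]
  600 → container 3  [load 1850/1850]
  450 → container 1  [load 1850/1850]
  450 → container 2  [load 1800/1850]
  400 → container 4  [load 1600/1850]
  350 → container 5  [load 1550/1850]
  250 → container 4  [load 1850/1850]
8 containers opened.

8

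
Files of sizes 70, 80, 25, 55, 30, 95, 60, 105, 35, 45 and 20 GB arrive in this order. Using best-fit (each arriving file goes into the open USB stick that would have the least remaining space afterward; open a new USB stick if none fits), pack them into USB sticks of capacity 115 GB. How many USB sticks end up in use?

6

  70 → USB stick 1 (new)  [load 70/115]
  80 → USB stick 2 (new)  [load 80/115]
  25 → USB stick 2  [load 105/115]
  55 → USB stick 3 (new)  [load 55/115]
  30 → USB stick 1  [load 100/115]
  95 → USB stick 4 (new)  [load 95/115]
  60 → USB stick 3  [load 115/115]
  105 → USB stick 5 (new)  [load 105/115]
  35 → USB stick 6 (new)  [load 35/115]
  45 → USB stick 6  [load 80/115]
  20 → USB stick 4  [load 115/115]
6 USB sticks opened.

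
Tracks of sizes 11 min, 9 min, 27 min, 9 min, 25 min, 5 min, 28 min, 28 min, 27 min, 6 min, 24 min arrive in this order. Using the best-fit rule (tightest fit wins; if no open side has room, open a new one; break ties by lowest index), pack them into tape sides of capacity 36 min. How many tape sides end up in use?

  11 → side 1 (new)  [load 11/36]
  9 → side 1  [load 20/36]
  27 → side 2 (new)  [load 27/36]
  9 → side 2  [load 36/36]
  25 → side 3 (new)  [load 25/36]
  5 → side 3  [load 30/36]
  28 → side 4 (new)  [load 28/36]
  28 → side 5 (new)  [load 28/36]
  27 → side 6 (new)  [load 27/36]
  6 → side 3  [load 36/36]
  24 → side 7 (new)  [load 24/36]
7 tape sides opened.

7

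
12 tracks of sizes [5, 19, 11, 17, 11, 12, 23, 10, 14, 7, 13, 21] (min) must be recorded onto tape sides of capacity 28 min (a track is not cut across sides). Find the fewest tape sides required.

Total = 23 + 21 + 19 + 17 + 14 + 13 + 12 + 11 + 11 + 10 + 7 + 5 = 163 min.
Lower bound: ⌈163/28⌉ = 6 tape sides.
A packing using 7 tape sides:
  side 1: 23 + 5 = 28
  side 2: 21 + 7 = 28
  side 3: 19 = 19
  side 4: 17 + 11 = 28
  side 5: 14 + 13 = 27
  side 6: 12 + 11 = 23
  side 7: 10 = 10
No arrangement into 6 tape sides stays within capacity, so 7 is optimal.

7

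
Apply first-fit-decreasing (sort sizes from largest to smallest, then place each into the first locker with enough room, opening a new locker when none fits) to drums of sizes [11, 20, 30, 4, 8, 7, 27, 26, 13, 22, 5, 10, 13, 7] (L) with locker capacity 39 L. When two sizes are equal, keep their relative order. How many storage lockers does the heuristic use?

6

Sorted descending: 30, 27, 26, 22, 20, 13, 13, 11, 10, 8, 7, 7, 5, 4.
  30 → locker 1 (new)  [load 30/39]
  27 → locker 2 (new)  [load 27/39]
  26 → locker 3 (new)  [load 26/39]
  22 → locker 4 (new)  [load 22/39]
  20 → locker 5 (new)  [load 20/39]
  13 → locker 3  [load 39/39]
  13 → locker 4  [load 35/39]
  11 → locker 2  [load 38/39]
  10 → locker 5  [load 30/39]
  8 → locker 1  [load 38/39]
  7 → locker 5  [load 37/39]
  7 → locker 6 (new)  [load 7/39]
  5 → locker 6  [load 12/39]
  4 → locker 4  [load 39/39]
6 storage lockers opened.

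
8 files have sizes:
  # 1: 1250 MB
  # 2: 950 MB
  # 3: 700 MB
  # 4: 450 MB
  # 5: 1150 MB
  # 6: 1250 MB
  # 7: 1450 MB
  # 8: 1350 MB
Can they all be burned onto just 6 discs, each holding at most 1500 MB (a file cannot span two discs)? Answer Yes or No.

Total = 8550 MB; ⌈8550/1500⌉ = 6.
The bound of 6 does not rule out 6, but exhaustive search shows no assignment into 6 discs of capacity 1500 MB exists — the minimum is 7.

No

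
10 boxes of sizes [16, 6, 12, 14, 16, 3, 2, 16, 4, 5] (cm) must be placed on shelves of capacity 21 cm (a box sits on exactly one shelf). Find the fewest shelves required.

5

Total = 16 + 16 + 16 + 14 + 12 + 6 + 5 + 4 + 3 + 2 = 94 cm.
Lower bound: ⌈94/21⌉ = 5 shelves.
A packing using 5 shelves:
  shelf 1: 16 + 5 = 21
  shelf 2: 16 + 4 = 20
  shelf 3: 16 + 3 + 2 = 21
  shelf 4: 14 + 6 = 20
  shelf 5: 12 = 12
This matches the lower bound, so 5 is optimal.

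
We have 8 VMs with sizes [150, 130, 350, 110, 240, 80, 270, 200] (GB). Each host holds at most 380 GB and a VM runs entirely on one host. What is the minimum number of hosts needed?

Total = 350 + 270 + 240 + 200 + 150 + 130 + 110 + 80 = 1530 GB.
Lower bound: ⌈1530/380⌉ = 5 hosts.
A packing using 5 hosts:
  host 1: 350 = 350
  host 2: 270 + 110 = 380
  host 3: 240 + 130 = 370
  host 4: 200 + 150 = 350
  host 5: 80 = 80
This matches the lower bound, so 5 is optimal.

5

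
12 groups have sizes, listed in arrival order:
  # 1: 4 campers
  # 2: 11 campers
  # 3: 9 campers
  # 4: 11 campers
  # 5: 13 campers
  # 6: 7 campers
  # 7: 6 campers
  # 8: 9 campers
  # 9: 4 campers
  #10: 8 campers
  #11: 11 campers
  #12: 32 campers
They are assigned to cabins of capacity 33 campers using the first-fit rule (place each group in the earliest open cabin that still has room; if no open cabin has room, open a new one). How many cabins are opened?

4

  4 → cabin 1 (new)  [load 4/33]
  11 → cabin 1  [load 15/33]
  9 → cabin 1  [load 24/33]
  11 → cabin 2 (new)  [load 11/33]
  13 → cabin 2  [load 24/33]
  7 → cabin 1  [load 31/33]
  6 → cabin 2  [load 30/33]
  9 → cabin 3 (new)  [load 9/33]
  4 → cabin 3  [load 13/33]
  8 → cabin 3  [load 21/33]
  11 → cabin 3  [load 32/33]
  32 → cabin 4 (new)  [load 32/33]
4 cabins opened.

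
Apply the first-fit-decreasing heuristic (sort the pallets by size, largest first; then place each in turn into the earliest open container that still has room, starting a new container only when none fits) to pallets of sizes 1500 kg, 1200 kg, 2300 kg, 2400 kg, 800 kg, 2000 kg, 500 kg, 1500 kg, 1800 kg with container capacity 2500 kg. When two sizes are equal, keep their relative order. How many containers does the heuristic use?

7

Sorted descending: 2400, 2300, 2000, 1800, 1500, 1500, 1200, 800, 500.
  2400 → container 1 (new)  [load 2400/2500]
  2300 → container 2 (new)  [load 2300/2500]
  2000 → container 3 (new)  [load 2000/2500]
  1800 → container 4 (new)  [load 1800/2500]
  1500 → container 5 (new)  [load 1500/2500]
  1500 → container 6 (new)  [load 1500/2500]
  1200 → container 7 (new)  [load 1200/2500]
  800 → container 5  [load 2300/2500]
  500 → container 3  [load 2500/2500]
7 containers opened.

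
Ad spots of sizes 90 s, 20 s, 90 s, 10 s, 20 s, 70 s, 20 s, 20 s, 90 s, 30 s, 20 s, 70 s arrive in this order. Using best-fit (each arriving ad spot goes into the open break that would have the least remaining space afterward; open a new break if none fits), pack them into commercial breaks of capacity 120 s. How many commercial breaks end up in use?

5

  90 → break 1 (new)  [load 90/120]
  20 → break 1  [load 110/120]
  90 → break 2 (new)  [load 90/120]
  10 → break 1  [load 120/120]
  20 → break 2  [load 110/120]
  70 → break 3 (new)  [load 70/120]
  20 → break 3  [load 90/120]
  20 → break 3  [load 110/120]
  90 → break 4 (new)  [load 90/120]
  30 → break 4  [load 120/120]
  20 → break 5 (new)  [load 20/120]
  70 → break 5  [load 90/120]
5 commercial breaks opened.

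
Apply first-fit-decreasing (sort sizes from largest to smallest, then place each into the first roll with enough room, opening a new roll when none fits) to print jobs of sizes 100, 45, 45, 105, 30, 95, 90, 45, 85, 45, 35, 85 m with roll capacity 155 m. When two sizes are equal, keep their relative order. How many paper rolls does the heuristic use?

Sorted descending: 105, 100, 95, 90, 85, 85, 45, 45, 45, 45, 35, 30.
  105 → roll 1 (new)  [load 105/155]
  100 → roll 2 (new)  [load 100/155]
  95 → roll 3 (new)  [load 95/155]
  90 → roll 4 (new)  [load 90/155]
  85 → roll 5 (new)  [load 85/155]
  85 → roll 6 (new)  [load 85/155]
  45 → roll 1  [load 150/155]
  45 → roll 2  [load 145/155]
  45 → roll 3  [load 140/155]
  45 → roll 4  [load 135/155]
  35 → roll 5  [load 120/155]
  30 → roll 5  [load 150/155]
6 paper rolls opened.

6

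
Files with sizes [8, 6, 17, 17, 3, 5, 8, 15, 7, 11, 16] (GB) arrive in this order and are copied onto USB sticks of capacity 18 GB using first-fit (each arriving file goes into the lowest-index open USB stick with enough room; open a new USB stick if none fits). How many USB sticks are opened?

7

  8 → USB stick 1 (new)  [load 8/18]
  6 → USB stick 1  [load 14/18]
  17 → USB stick 2 (new)  [load 17/18]
  17 → USB stick 3 (new)  [load 17/18]
  3 → USB stick 1  [load 17/18]
  5 → USB stick 4 (new)  [load 5/18]
  8 → USB stick 4  [load 13/18]
  15 → USB stick 5 (new)  [load 15/18]
  7 → USB stick 6 (new)  [load 7/18]
  11 → USB stick 6  [load 18/18]
  16 → USB stick 7 (new)  [load 16/18]
7 USB sticks opened.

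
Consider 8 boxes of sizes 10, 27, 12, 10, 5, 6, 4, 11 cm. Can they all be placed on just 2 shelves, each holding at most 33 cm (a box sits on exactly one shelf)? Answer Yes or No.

No

Total = 85 cm; ⌈85/33⌉ = 3.
At least 3 shelves are required, but only 2 are allowed.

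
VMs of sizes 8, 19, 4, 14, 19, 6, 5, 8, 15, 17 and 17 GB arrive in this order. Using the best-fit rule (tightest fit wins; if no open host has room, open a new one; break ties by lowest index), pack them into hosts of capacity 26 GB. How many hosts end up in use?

7

  8 → host 1 (new)  [load 8/26]
  19 → host 2 (new)  [load 19/26]
  4 → host 2  [load 23/26]
  14 → host 1  [load 22/26]
  19 → host 3 (new)  [load 19/26]
  6 → host 3  [load 25/26]
  5 → host 4 (new)  [load 5/26]
  8 → host 4  [load 13/26]
  15 → host 5 (new)  [load 15/26]
  17 → host 6 (new)  [load 17/26]
  17 → host 7 (new)  [load 17/26]
7 hosts opened.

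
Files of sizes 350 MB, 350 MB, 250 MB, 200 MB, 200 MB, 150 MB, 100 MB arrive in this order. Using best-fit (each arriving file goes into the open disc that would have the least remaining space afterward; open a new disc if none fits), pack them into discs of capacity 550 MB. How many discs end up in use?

  350 → disc 1 (new)  [load 350/550]
  350 → disc 2 (new)  [load 350/550]
  250 → disc 3 (new)  [load 250/550]
  200 → disc 1  [load 550/550]
  200 → disc 2  [load 550/550]
  150 → disc 3  [load 400/550]
  100 → disc 3  [load 500/550]
3 discs opened.

3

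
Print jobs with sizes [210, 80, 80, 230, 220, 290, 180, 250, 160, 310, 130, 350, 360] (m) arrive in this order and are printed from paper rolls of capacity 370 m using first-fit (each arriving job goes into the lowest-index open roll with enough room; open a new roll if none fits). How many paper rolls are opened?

  210 → roll 1 (new)  [load 210/370]
  80 → roll 1  [load 290/370]
  80 → roll 1  [load 370/370]
  230 → roll 2 (new)  [load 230/370]
  220 → roll 3 (new)  [load 220/370]
  290 → roll 4 (new)  [load 290/370]
  180 → roll 5 (new)  [load 180/370]
  250 → roll 6 (new)  [load 250/370]
  160 → roll 5  [load 340/370]
  310 → roll 7 (new)  [load 310/370]
  130 → roll 2  [load 360/370]
  350 → roll 8 (new)  [load 350/370]
  360 → roll 9 (new)  [load 360/370]
9 paper rolls opened.

9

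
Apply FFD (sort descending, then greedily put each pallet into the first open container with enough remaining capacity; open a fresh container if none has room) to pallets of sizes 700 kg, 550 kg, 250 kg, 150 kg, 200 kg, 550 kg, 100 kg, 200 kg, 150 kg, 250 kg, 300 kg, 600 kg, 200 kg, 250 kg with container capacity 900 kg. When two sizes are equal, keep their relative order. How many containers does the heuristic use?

Sorted descending: 700, 600, 550, 550, 300, 250, 250, 250, 200, 200, 200, 150, 150, 100.
  700 → container 1 (new)  [load 700/900]
  600 → container 2 (new)  [load 600/900]
  550 → container 3 (new)  [load 550/900]
  550 → container 4 (new)  [load 550/900]
  300 → container 2  [load 900/900]
  250 → container 3  [load 800/900]
  250 → container 4  [load 800/900]
  250 → container 5 (new)  [load 250/900]
  200 → container 1  [load 900/900]
  200 → container 5  [load 450/900]
  200 → container 5  [load 650/900]
  150 → container 5  [load 800/900]
  150 → container 6 (new)  [load 150/900]
  100 → container 3  [load 900/900]
6 containers opened.

6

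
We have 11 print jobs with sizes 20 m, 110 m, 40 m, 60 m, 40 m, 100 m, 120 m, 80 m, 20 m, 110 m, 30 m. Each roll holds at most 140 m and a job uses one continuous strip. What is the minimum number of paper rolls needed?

6

Total = 120 + 110 + 110 + 100 + 80 + 60 + 40 + 40 + 30 + 20 + 20 = 730 m.
Lower bound: ⌈730/140⌉ = 6 paper rolls.
A packing using 6 paper rolls:
  roll 1: 120 + 20 = 140
  roll 2: 110 + 30 = 140
  roll 3: 110 + 20 = 130
  roll 4: 100 + 40 = 140
  roll 5: 80 + 60 = 140
  roll 6: 40 = 40
This matches the lower bound, so 6 is optimal.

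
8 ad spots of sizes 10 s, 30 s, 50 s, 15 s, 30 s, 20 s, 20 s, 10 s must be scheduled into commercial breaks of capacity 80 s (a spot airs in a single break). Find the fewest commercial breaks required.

Total = 50 + 30 + 30 + 20 + 20 + 15 + 10 + 10 = 185 s.
Lower bound: ⌈185/80⌉ = 3 commercial breaks.
A packing using 3 commercial breaks:
  break 1: 50 + 30 = 80
  break 2: 30 + 20 + 20 + 10 = 80
  break 3: 15 + 10 = 25
This matches the lower bound, so 3 is optimal.

3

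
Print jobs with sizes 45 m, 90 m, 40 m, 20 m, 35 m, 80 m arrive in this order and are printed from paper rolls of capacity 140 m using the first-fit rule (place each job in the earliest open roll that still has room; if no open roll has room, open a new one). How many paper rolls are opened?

3

  45 → roll 1 (new)  [load 45/140]
  90 → roll 1  [load 135/140]
  40 → roll 2 (new)  [load 40/140]
  20 → roll 2  [load 60/140]
  35 → roll 2  [load 95/140]
  80 → roll 3 (new)  [load 80/140]
3 paper rolls opened.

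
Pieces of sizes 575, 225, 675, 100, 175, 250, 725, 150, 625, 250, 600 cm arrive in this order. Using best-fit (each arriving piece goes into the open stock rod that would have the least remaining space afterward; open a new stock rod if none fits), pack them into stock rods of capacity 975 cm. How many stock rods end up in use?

  575 → stock rod 1 (new)  [load 575/975]
  225 → stock rod 1  [load 800/975]
  675 → stock rod 2 (new)  [load 675/975]
  100 → stock rod 1  [load 900/975]
  175 → stock rod 2  [load 850/975]
  250 → stock rod 3 (new)  [load 250/975]
  725 → stock rod 3  [load 975/975]
  150 → stock rod 4 (new)  [load 150/975]
  625 → stock rod 4  [load 775/975]
  250 → stock rod 5 (new)  [load 250/975]
  600 → stock rod 5  [load 850/975]
5 stock rods opened.

5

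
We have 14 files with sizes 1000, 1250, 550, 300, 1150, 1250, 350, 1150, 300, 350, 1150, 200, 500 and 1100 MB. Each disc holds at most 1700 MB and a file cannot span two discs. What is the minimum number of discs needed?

Total = 1250 + 1250 + 1150 + 1150 + 1150 + 1100 + 1000 + 550 + 500 + 350 + 350 + 300 + 300 + 200 = 10600 MB.
Lower bound: ⌈10600/1700⌉ = 7 discs.
A packing using 7 discs:
  disc 1: 1250 + 350 = 1600
  disc 2: 1250 + 350 = 1600
  disc 3: 1150 + 550 = 1700
  disc 4: 1150 + 500 = 1650
  disc 5: 1150 + 300 + 200 = 1650
  disc 6: 1100 + 300 = 1400
  disc 7: 1000 = 1000
This matches the lower bound, so 7 is optimal.

7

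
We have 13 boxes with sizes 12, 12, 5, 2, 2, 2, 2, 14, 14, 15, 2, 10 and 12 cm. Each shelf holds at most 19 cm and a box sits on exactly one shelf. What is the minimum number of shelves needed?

Total = 15 + 14 + 14 + 12 + 12 + 12 + 10 + 5 + 2 + 2 + 2 + 2 + 2 = 104 cm.
Lower bound: ⌈104/19⌉ = 6 shelves.
Also, 7 boxes each exceed 19/2 cm, and no two of those can share a shelf, so at least 7 shelves are needed.
A packing using 7 shelves:
  shelf 1: 15 + 2 + 2 = 19
  shelf 2: 14 + 5 = 19
  shelf 3: 14 + 2 + 2 = 18
  shelf 4: 12 + 2 = 14
  shelf 5: 12 = 12
  shelf 6: 12 = 12
  shelf 7: 10 = 10
This matches the lower bound, so 7 is optimal.

7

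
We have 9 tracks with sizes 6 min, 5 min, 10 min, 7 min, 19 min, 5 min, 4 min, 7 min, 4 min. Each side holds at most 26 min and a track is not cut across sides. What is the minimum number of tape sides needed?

3

Total = 19 + 10 + 7 + 7 + 6 + 5 + 5 + 4 + 4 = 67 min.
Lower bound: ⌈67/26⌉ = 3 tape sides.
A packing using 3 tape sides:
  side 1: 19 + 7 = 26
  side 2: 10 + 7 + 6 = 23
  side 3: 5 + 5 + 4 + 4 = 18
This matches the lower bound, so 3 is optimal.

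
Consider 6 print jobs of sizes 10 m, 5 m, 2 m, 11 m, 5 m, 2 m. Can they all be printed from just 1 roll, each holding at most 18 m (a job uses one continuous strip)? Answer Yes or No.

No

Total = 35 m; ⌈35/18⌉ = 2.
At least 2 paper rolls are required, but only 1 is allowed.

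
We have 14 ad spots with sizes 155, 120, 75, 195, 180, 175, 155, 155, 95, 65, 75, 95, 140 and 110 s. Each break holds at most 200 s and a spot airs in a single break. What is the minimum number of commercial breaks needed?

11

Total = 195 + 180 + 175 + 155 + 155 + 155 + 140 + 120 + 110 + 95 + 95 + 75 + 75 + 65 = 1790 s.
Lower bound: ⌈1790/200⌉ = 9 commercial breaks.
A packing using 11 commercial breaks:
  break 1: 195 = 195
  break 2: 180 = 180
  break 3: 175 = 175
  break 4: 155 = 155
  break 5: 155 = 155
  break 6: 155 = 155
  break 7: 140 = 140
  break 8: 120 + 75 = 195
  break 9: 110 + 75 = 185
  break 10: 95 + 95 = 190
  break 11: 65 = 65
No arrangement into 10 commercial breaks stays within capacity, so 11 is optimal.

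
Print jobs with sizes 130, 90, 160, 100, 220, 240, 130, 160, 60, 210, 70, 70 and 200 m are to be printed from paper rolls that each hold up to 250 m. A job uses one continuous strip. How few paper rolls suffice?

Total = 240 + 220 + 210 + 200 + 160 + 160 + 130 + 130 + 100 + 90 + 70 + 70 + 60 = 1840 m.
Lower bound: ⌈1840/250⌉ = 8 paper rolls.
A packing using 9 paper rolls:
  roll 1: 240 = 240
  roll 2: 220 = 220
  roll 3: 210 = 210
  roll 4: 200 = 200
  roll 5: 160 + 90 = 250
  roll 6: 160 + 70 = 230
  roll 7: 130 + 100 = 230
  roll 8: 130 + 70 = 200
  roll 9: 60 = 60
No arrangement into 8 paper rolls stays within capacity, so 9 is optimal.

9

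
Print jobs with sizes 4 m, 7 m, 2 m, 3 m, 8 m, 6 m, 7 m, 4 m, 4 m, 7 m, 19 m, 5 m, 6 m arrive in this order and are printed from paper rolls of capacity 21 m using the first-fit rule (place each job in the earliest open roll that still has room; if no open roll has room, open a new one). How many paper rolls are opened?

5

  4 → roll 1 (new)  [load 4/21]
  7 → roll 1  [load 11/21]
  2 → roll 1  [load 13/21]
  3 → roll 1  [load 16/21]
  8 → roll 2 (new)  [load 8/21]
  6 → roll 2  [load 14/21]
  7 → roll 2  [load 21/21]
  4 → roll 1  [load 20/21]
  4 → roll 3 (new)  [load 4/21]
  7 → roll 3  [load 11/21]
  19 → roll 4 (new)  [load 19/21]
  5 → roll 3  [load 16/21]
  6 → roll 5 (new)  [load 6/21]
5 paper rolls opened.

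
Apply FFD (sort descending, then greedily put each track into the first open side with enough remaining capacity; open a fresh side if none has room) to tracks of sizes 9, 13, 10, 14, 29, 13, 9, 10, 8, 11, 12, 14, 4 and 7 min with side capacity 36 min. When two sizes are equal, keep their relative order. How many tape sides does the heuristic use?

5

Sorted descending: 29, 14, 14, 13, 13, 12, 11, 10, 10, 9, 9, 8, 7, 4.
  29 → side 1 (new)  [load 29/36]
  14 → side 2 (new)  [load 14/36]
  14 → side 2  [load 28/36]
  13 → side 3 (new)  [load 13/36]
  13 → side 3  [load 26/36]
  12 → side 4 (new)  [load 12/36]
  11 → side 4  [load 23/36]
  10 → side 3  [load 36/36]
  10 → side 4  [load 33/36]
  9 → side 5 (new)  [load 9/36]
  9 → side 5  [load 18/36]
  8 → side 2  [load 36/36]
  7 → side 1  [load 36/36]
  4 → side 5  [load 22/36]
5 tape sides opened.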